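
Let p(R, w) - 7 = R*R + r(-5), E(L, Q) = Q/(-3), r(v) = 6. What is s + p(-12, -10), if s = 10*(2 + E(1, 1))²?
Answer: 1663/9 ≈ 184.78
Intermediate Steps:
E(L, Q) = -Q/3 (E(L, Q) = Q*(-⅓) = -Q/3)
p(R, w) = 13 + R² (p(R, w) = 7 + (R*R + 6) = 7 + (R² + 6) = 7 + (6 + R²) = 13 + R²)
s = 250/9 (s = 10*(2 - ⅓*1)² = 10*(2 - ⅓)² = 10*(5/3)² = 10*(25/9) = 250/9 ≈ 27.778)
s + p(-12, -10) = 250/9 + (13 + (-12)²) = 250/9 + (13 + 144) = 250/9 + 157 = 1663/9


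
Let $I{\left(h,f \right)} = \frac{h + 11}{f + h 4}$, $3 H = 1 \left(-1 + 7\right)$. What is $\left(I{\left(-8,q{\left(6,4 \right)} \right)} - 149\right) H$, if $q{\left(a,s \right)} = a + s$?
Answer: $- \frac{3281}{11} \approx -298.27$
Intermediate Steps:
$H = 2$ ($H = \frac{1 \left(-1 + 7\right)}{3} = \frac{1 \cdot 6}{3} = \frac{1}{3} \cdot 6 = 2$)
$I{\left(h,f \right)} = \frac{11 + h}{f + 4 h}$
$\left(I{\left(-8,q{\left(6,4 \right)} \right)} - 149\right) H = \left(\frac{11 - 8}{\left(6 + 4\right) + 4 \left(-8\right)} - 149\right) 2 = \left(\frac{1}{10 - 32} \cdot 3 - 149\right) 2 = \left(\frac{1}{-22} \cdot 3 - 149\right) 2 = \left(\left(- \frac{1}{22}\right) 3 - 149\right) 2 = \left(- \frac{3}{22} - 149\right) 2 = \left(- \frac{3281}{22}\right) 2 = - \frac{3281}{11}$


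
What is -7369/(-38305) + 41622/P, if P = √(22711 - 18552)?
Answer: 7369/38305 + 41622*√4159/4159 ≈ 645.59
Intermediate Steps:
P = √4159 ≈ 64.490
-7369/(-38305) + 41622/P = -7369/(-38305) + 41622/(√4159) = -7369*(-1/38305) + 41622*(√4159/4159) = 7369/38305 + 41622*√4159/4159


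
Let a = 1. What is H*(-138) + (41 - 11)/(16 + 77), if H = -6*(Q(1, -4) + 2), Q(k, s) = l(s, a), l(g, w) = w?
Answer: 77014/31 ≈ 2484.3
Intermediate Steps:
Q(k, s) = 1
H = -18 (H = -6*(1 + 2) = -6*3 = -18)
H*(-138) + (41 - 11)/(16 + 77) = -18*(-138) + (41 - 11)/(16 + 77) = 2484 + 30/93 = 2484 + 30*(1/93) = 2484 + 10/31 = 77014/31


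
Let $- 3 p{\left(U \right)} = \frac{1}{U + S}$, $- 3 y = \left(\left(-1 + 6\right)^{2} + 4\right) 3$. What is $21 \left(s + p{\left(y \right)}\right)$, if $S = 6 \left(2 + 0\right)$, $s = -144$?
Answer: $- \frac{51401}{17} \approx -3023.6$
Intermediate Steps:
$S = 12$ ($S = 6 \cdot 2 = 12$)
$y = -29$ ($y = - \frac{\left(\left(-1 + 6\right)^{2} + 4\right) 3}{3} = - \frac{\left(5^{2} + 4\right) 3}{3} = - \frac{\left(25 + 4\right) 3}{3} = - \frac{29 \cdot 3}{3} = \left(- \frac{1}{3}\right) 87 = -29$)
$p{\left(U \right)} = - \frac{1}{3 \left(12 + U\right)}$ ($p{\left(U \right)} = - \frac{1}{3 \left(U + 12\right)} = - \frac{1}{3 \left(12 + U\right)}$)
$21 \left(s + p{\left(y \right)}\right) = 21 \left(-144 - \frac{1}{36 + 3 \left(-29\right)}\right) = 21 \left(-144 - \frac{1}{36 - 87}\right) = 21 \left(-144 - \frac{1}{-51}\right) = 21 \left(-144 - - \frac{1}{51}\right) = 21 \left(-144 + \frac{1}{51}\right) = 21 \left(- \frac{7343}{51}\right) = - \frac{51401}{17}$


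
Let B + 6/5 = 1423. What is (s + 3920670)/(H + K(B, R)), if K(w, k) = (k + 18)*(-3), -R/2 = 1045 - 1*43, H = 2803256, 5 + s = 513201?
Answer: 2216933/1404607 ≈ 1.5783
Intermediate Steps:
s = 513196 (s = -5 + 513201 = 513196)
B = 7109/5 (B = -6/5 + 1423 = 7109/5 ≈ 1421.8)
R = -2004 (R = -2*(1045 - 1*43) = -2*(1045 - 43) = -2*1002 = -2004)
K(w, k) = -54 - 3*k (K(w, k) = (18 + k)*(-3) = -54 - 3*k)
(s + 3920670)/(H + K(B, R)) = (513196 + 3920670)/(2803256 + (-54 - 3*(-2004))) = 4433866/(2803256 + (-54 + 6012)) = 4433866/(2803256 + 5958) = 4433866/2809214 = 4433866*(1/2809214) = 2216933/1404607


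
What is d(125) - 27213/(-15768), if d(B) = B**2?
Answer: 82134071/5256 ≈ 15627.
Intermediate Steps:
d(125) - 27213/(-15768) = 125**2 - 27213/(-15768) = 15625 - 27213*(-1)/15768 = 15625 - 1*(-9071/5256) = 15625 + 9071/5256 = 82134071/5256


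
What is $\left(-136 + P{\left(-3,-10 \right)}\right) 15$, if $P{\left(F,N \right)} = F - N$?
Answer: $-1935$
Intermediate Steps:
$\left(-136 + P{\left(-3,-10 \right)}\right) 15 = \left(-136 - -7\right) 15 = \left(-136 + \left(-3 + 10\right)\right) 15 = \left(-136 + 7\right) 15 = \left(-129\right) 15 = -1935$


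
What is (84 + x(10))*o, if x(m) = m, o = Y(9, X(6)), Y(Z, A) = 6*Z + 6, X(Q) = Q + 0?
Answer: 5640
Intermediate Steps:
X(Q) = Q
Y(Z, A) = 6 + 6*Z
o = 60 (o = 6 + 6*9 = 6 + 54 = 60)
(84 + x(10))*o = (84 + 10)*60 = 94*60 = 5640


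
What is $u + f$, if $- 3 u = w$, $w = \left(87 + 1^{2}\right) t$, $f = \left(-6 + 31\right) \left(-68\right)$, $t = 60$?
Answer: $-3460$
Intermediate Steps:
$f = -1700$ ($f = 25 \left(-68\right) = -1700$)
$w = 5280$ ($w = \left(87 + 1^{2}\right) 60 = \left(87 + 1\right) 60 = 88 \cdot 60 = 5280$)
$u = -1760$ ($u = \left(- \frac{1}{3}\right) 5280 = -1760$)
$u + f = -1760 - 1700 = -3460$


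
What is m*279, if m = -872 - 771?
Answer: -458397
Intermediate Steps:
m = -1643
m*279 = -1643*279 = -458397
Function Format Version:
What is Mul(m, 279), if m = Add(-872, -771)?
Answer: -458397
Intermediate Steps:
m = -1643
Mul(m, 279) = Mul(-1643, 279) = -458397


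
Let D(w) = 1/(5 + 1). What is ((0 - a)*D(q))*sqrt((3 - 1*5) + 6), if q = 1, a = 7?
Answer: -7/3 ≈ -2.3333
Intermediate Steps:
D(w) = 1/6
((0 - a)*D(q))*sqrt((3 - 1*5) + 6) = ((0 - 1*7)*(1/6))*sqrt((3 - 1*5) + 6) = ((0 - 7)*(1/6))*sqrt((3 - 5) + 6) = (-7*1/6)*sqrt(-2 + 6) = -7*sqrt(4)/6 = -7/6*2 = -7/3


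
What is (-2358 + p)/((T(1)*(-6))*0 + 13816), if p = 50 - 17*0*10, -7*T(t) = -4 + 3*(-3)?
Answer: -577/3454 ≈ -0.16705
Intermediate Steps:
T(t) = 13/7 (T(t) = -(-4 + 3*(-3))/7 = -(-4 - 9)/7 = -⅐*(-13) = 13/7)
p = 50 (p = 50 + 0*10 = 50 + 0 = 50)
(-2358 + p)/((T(1)*(-6))*0 + 13816) = (-2358 + 50)/(((13/7)*(-6))*0 + 13816) = -2308/(-78/7*0 + 13816) = -2308/(0 + 13816) = -2308/13816 = -2308*1/13816 = -577/3454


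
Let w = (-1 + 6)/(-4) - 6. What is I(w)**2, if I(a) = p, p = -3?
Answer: 9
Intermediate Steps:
w = -29/4 (w = -1/4*5 - 6 = -5/4 - 6 = -29/4 ≈ -7.2500)
I(a) = -3
I(w)**2 = (-3)**2 = 9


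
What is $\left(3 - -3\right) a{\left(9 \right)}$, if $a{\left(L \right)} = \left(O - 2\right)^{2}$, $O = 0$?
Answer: $24$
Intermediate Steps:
$a{\left(L \right)} = 4$ ($a{\left(L \right)} = \left(0 - 2\right)^{2} = \left(-2\right)^{2} = 4$)
$\left(3 - -3\right) a{\left(9 \right)} = \left(3 - -3\right) 4 = \left(3 + 3\right) 4 = 6 \cdot 4 = 24$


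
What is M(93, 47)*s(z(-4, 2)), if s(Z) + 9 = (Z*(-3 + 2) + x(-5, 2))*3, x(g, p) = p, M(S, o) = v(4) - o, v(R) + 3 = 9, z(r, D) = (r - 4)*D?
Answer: -1845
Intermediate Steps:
z(r, D) = D*(-4 + r) (z(r, D) = (-4 + r)*D = D*(-4 + r))
v(R) = 6 (v(R) = -3 + 9 = 6)
M(S, o) = 6 - o
s(Z) = -3 - 3*Z (s(Z) = -9 + (Z*(-3 + 2) + 2)*3 = -9 + (Z*(-1) + 2)*3 = -9 + (-Z + 2)*3 = -9 + (2 - Z)*3 = -9 + (6 - 3*Z) = -3 - 3*Z)
M(93, 47)*s(z(-4, 2)) = (6 - 1*47)*(-3 - 6*(-4 - 4)) = (6 - 47)*(-3 - 6*(-8)) = -41*(-3 - 3*(-16)) = -41*(-3 + 48) = -41*45 = -1845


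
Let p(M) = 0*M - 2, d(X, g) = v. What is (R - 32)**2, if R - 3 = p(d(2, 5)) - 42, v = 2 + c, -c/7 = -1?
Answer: 5329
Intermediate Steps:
c = 7 (c = -7*(-1) = 7)
v = 9 (v = 2 + 7 = 9)
d(X, g) = 9
p(M) = -2 (p(M) = 0 - 2 = -2)
R = -41 (R = 3 + (-2 - 42) = 3 - 44 = -41)
(R - 32)**2 = (-41 - 32)**2 = (-73)**2 = 5329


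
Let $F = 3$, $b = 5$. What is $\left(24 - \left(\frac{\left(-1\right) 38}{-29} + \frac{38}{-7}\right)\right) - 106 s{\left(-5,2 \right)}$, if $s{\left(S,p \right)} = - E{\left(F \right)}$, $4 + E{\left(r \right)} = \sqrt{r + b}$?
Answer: $- \frac{80364}{203} + 212 \sqrt{2} \approx -96.068$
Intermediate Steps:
$E{\left(r \right)} = -4 + \sqrt{5 + r}$ ($E{\left(r \right)} = -4 + \sqrt{r + 5} = -4 + \sqrt{5 + r}$)
$s{\left(S,p \right)} = 4 - 2 \sqrt{2}$ ($s{\left(S,p \right)} = - (-4 + \sqrt{5 + 3}) = - (-4 + \sqrt{8}) = - (-4 + 2 \sqrt{2}) = 4 - 2 \sqrt{2}$)
$\left(24 - \left(\frac{\left(-1\right) 38}{-29} + \frac{38}{-7}\right)\right) - 106 s{\left(-5,2 \right)} = \left(24 - \left(\frac{\left(-1\right) 38}{-29} + \frac{38}{-7}\right)\right) - 106 \left(4 - 2 \sqrt{2}\right) = \left(24 - \left(\left(-38\right) \left(- \frac{1}{29}\right) + 38 \left(- \frac{1}{7}\right)\right)\right) - \left(424 - 212 \sqrt{2}\right) = \left(24 - \left(\frac{38}{29} - \frac{38}{7}\right)\right) - \left(424 - 212 \sqrt{2}\right) = \left(24 - - \frac{836}{203}\right) - \left(424 - 212 \sqrt{2}\right) = \left(24 + \frac{836}{203}\right) - \left(424 - 212 \sqrt{2}\right) = \frac{5708}{203} - \left(424 - 212 \sqrt{2}\right) = - \frac{80364}{203} + 212 \sqrt{2}$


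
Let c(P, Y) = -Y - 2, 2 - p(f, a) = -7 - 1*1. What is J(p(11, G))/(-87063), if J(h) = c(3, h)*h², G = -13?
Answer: 400/29021 ≈ 0.013783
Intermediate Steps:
p(f, a) = 10 (p(f, a) = 2 - (-7 - 1*1) = 2 - (-7 - 1) = 2 - 1*(-8) = 2 + 8 = 10)
c(P, Y) = -2 - Y
J(h) = h²*(-2 - h) (J(h) = (-2 - h)*h² = h²*(-2 - h))
J(p(11, G))/(-87063) = (10²*(-2 - 1*10))/(-87063) = (100*(-2 - 10))*(-1/87063) = (100*(-12))*(-1/87063) = -1200*(-1/87063) = 400/29021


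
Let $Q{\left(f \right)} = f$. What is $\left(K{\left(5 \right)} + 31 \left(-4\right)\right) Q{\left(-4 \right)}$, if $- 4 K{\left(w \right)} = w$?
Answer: $501$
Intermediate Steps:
$K{\left(w \right)} = - \frac{w}{4}$
$\left(K{\left(5 \right)} + 31 \left(-4\right)\right) Q{\left(-4 \right)} = \left(\left(- \frac{1}{4}\right) 5 + 31 \left(-4\right)\right) \left(-4\right) = \left(- \frac{5}{4} - 124\right) \left(-4\right) = \left(- \frac{501}{4}\right) \left(-4\right) = 501$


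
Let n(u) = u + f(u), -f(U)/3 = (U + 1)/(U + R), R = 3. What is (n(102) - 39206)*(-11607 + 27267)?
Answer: -4286903076/7 ≈ -6.1241e+8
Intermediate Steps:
f(U) = -3*(1 + U)/(3 + U) (f(U) = -3*(U + 1)/(U + 3) = -3*(1 + U)/(3 + U))
n(u) = u + 3*(-1 - u)/(3 + u)
(n(102) - 39206)*(-11607 + 27267) = ((-3 + 102²)/(3 + 102) - 39206)*(-11607 + 27267) = ((-3 + 10404)/105 - 39206)*15660 = ((1/105)*10401 - 39206)*15660 = (3467/35 - 39206)*15660 = -1368743/35*15660 = -4286903076/7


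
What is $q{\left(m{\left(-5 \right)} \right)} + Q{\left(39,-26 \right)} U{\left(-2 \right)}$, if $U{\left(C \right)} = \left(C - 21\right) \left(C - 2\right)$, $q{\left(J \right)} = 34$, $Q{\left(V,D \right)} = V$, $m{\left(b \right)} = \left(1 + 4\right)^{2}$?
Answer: $3622$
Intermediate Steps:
$m{\left(b \right)} = 25$ ($m{\left(b \right)} = 5^{2} = 25$)
$U{\left(C \right)} = \left(-21 + C\right) \left(-2 + C\right)$
$q{\left(m{\left(-5 \right)} \right)} + Q{\left(39,-26 \right)} U{\left(-2 \right)} = 34 + 39 \left(42 + \left(-2\right)^{2} - -46\right) = 34 + 39 \left(42 + 4 + 46\right) = 34 + 39 \cdot 92 = 34 + 3588 = 3622$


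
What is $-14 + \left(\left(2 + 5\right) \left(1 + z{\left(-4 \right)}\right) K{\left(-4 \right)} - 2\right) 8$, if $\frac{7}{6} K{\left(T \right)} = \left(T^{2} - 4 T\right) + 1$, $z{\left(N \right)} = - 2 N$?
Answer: $14226$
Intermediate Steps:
$K{\left(T \right)} = \frac{6}{7} - \frac{24 T}{7} + \frac{6 T^{2}}{7}$ ($K{\left(T \right)} = \frac{6 \left(\left(T^{2} - 4 T\right) + 1\right)}{7} = \frac{6 \left(1 + T^{2} - 4 T\right)}{7} = \frac{6}{7} - \frac{24 T}{7} + \frac{6 T^{2}}{7}$)
$-14 + \left(\left(2 + 5\right) \left(1 + z{\left(-4 \right)}\right) K{\left(-4 \right)} - 2\right) 8 = -14 + \left(\left(2 + 5\right) \left(1 - -8\right) \left(\frac{6}{7} - - \frac{96}{7} + \frac{6 \left(-4\right)^{2}}{7}\right) - 2\right) 8 = -14 + \left(7 \left(1 + 8\right) \left(\frac{6}{7} + \frac{96}{7} + \frac{6}{7} \cdot 16\right) - 2\right) 8 = -14 + \left(7 \cdot 9 \left(\frac{6}{7} + \frac{96}{7} + \frac{96}{7}\right) - 2\right) 8 = -14 + \left(63 \cdot \frac{198}{7} - 2\right) 8 = -14 + \left(1782 - 2\right) 8 = -14 + 1780 \cdot 8 = -14 + 14240 = 14226$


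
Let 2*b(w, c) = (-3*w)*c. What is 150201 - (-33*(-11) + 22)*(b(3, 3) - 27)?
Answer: 331587/2 ≈ 1.6579e+5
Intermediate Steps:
b(w, c) = -3*c*w/2 (b(w, c) = ((-3*w)*c)/2 = (-3*c*w)/2 = -3*c*w/2)
150201 - (-33*(-11) + 22)*(b(3, 3) - 27) = 150201 - (-33*(-11) + 22)*(-3/2*3*3 - 27) = 150201 - (363 + 22)*(-27/2 - 27) = 150201 - 385*(-81)/2 = 150201 - 1*(-31185/2) = 150201 + 31185/2 = 331587/2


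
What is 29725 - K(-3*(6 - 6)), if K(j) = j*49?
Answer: 29725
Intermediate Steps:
K(j) = 49*j
29725 - K(-3*(6 - 6)) = 29725 - 49*(-3*(6 - 6)) = 29725 - 49*(-3*0) = 29725 - 49*0 = 29725 - 1*0 = 29725 + 0 = 29725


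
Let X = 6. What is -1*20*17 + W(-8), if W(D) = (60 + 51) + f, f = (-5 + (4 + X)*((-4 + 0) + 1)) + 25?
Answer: -239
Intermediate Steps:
f = -10 (f = (-5 + (4 + 6)*((-4 + 0) + 1)) + 25 = (-5 + 10*(-4 + 1)) + 25 = (-5 + 10*(-3)) + 25 = (-5 - 30) + 25 = -35 + 25 = -10)
W(D) = 101 (W(D) = (60 + 51) - 10 = 111 - 10 = 101)
-1*20*17 + W(-8) = -1*20*17 + 101 = -20*17 + 101 = -340 + 101 = -239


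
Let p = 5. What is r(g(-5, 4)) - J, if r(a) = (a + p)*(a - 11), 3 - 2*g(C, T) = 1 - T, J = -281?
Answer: 217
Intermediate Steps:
g(C, T) = 1 + T/2 (g(C, T) = 3/2 - (1 - T)/2 = 3/2 + (-½ + T/2) = 1 + T/2)
r(a) = (-11 + a)*(5 + a) (r(a) = (a + 5)*(a - 11) = (5 + a)*(-11 + a) = (-11 + a)*(5 + a))
r(g(-5, 4)) - J = (-55 + (1 + (½)*4)² - 6*(1 + (½)*4)) - 1*(-281) = (-55 + (1 + 2)² - 6*(1 + 2)) + 281 = (-55 + 3² - 6*3) + 281 = (-55 + 9 - 18) + 281 = -64 + 281 = 217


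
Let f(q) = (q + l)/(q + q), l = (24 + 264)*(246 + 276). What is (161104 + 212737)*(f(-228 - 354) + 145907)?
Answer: 10572596947159/194 ≈ 5.4498e+10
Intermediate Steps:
l = 150336 (l = 288*522 = 150336)
f(q) = (150336 + q)/(2*q) (f(q) = (q + 150336)/(q + q) = (150336 + q)/((2*q)) = (150336 + q)*(1/(2*q)) = (150336 + q)/(2*q))
(161104 + 212737)*(f(-228 - 354) + 145907) = (161104 + 212737)*((150336 + (-228 - 354))/(2*(-228 - 354)) + 145907) = 373841*((½)*(150336 - 582)/(-582) + 145907) = 373841*((½)*(-1/582)*149754 + 145907) = 373841*(-24959/194 + 145907) = 373841*(28280999/194) = 10572596947159/194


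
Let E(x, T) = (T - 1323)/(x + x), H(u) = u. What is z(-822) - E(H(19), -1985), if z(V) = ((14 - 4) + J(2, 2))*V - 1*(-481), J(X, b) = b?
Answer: -176623/19 ≈ -9296.0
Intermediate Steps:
E(x, T) = (-1323 + T)/(2*x) (E(x, T) = (-1323 + T)/((2*x)) = (-1323 + T)*(1/(2*x)) = (-1323 + T)/(2*x))
z(V) = 481 + 12*V (z(V) = ((14 - 4) + 2)*V - 1*(-481) = (10 + 2)*V + 481 = 12*V + 481 = 481 + 12*V)
z(-822) - E(H(19), -1985) = (481 + 12*(-822)) - (-1323 - 1985)/(2*19) = (481 - 9864) - (-3308)/(2*19) = -9383 - 1*(-1654/19) = -9383 + 1654/19 = -176623/19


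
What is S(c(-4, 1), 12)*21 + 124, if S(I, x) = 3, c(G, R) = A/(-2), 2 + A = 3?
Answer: 187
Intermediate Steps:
A = 1 (A = -2 + 3 = 1)
c(G, R) = -½ (c(G, R) = 1/(-2) = 1*(-½) = -½)
S(c(-4, 1), 12)*21 + 124 = 3*21 + 124 = 63 + 124 = 187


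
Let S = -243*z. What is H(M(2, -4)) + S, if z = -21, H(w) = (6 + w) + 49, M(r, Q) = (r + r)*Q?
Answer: 5142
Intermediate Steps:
M(r, Q) = 2*Q*r (M(r, Q) = (2*r)*Q = 2*Q*r)
H(w) = 55 + w
S = 5103 (S = -243*(-21) = 5103)
H(M(2, -4)) + S = (55 + 2*(-4)*2) + 5103 = (55 - 16) + 5103 = 39 + 5103 = 5142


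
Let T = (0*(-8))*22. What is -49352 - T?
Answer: -49352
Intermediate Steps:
T = 0 (T = 0*22 = 0)
-49352 - T = -49352 - 1*0 = -49352 + 0 = -49352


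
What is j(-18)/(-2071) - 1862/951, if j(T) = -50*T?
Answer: -4712102/1969521 ≈ -2.3925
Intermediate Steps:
j(-18)/(-2071) - 1862/951 = -50*(-18)/(-2071) - 1862/951 = 900*(-1/2071) - 1862*1/951 = -900/2071 - 1862/951 = -4712102/1969521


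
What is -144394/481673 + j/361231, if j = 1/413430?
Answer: -21564338885576347/71934843582588090 ≈ -0.29978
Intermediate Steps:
j = 1/413430 ≈ 2.4188e-6
-144394/481673 + j/361231 = -144394/481673 + (1/413430)/361231 = -144394*1/481673 + (1/413430)*(1/361231) = -144394/481673 + 1/149343732330 = -21564338885576347/71934843582588090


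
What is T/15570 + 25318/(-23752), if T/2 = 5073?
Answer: -12767789/30818220 ≈ -0.41429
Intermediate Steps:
T = 10146 (T = 2*5073 = 10146)
T/15570 + 25318/(-23752) = 10146/15570 + 25318/(-23752) = 10146*(1/15570) + 25318*(-1/23752) = 1691/2595 - 12659/11876 = -12767789/30818220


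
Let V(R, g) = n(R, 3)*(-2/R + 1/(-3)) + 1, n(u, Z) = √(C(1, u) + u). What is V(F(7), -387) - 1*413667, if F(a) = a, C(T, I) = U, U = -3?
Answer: -8687012/21 ≈ -4.1367e+5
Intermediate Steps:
C(T, I) = -3
n(u, Z) = √(-3 + u)
V(R, g) = 1 + √(-3 + R)*(-⅓ - 2/R) (V(R, g) = √(-3 + R)*(-2/R + 1/(-3)) + 1 = √(-3 + R)*(-2/R + 1*(-⅓)) + 1 = √(-3 + R)*(-2/R - ⅓) + 1 = √(-3 + R)*(-⅓ - 2/R) + 1 = 1 + √(-3 + R)*(-⅓ - 2/R))
V(F(7), -387) - 1*413667 = (1 - √(-3 + 7)/3 - 2*√(-3 + 7)/7) - 1*413667 = (1 - √4/3 - 2*⅐*√4) - 413667 = (1 - ⅓*2 - 2*⅐*2) - 413667 = (1 - ⅔ - 4/7) - 413667 = -5/21 - 413667 = -8687012/21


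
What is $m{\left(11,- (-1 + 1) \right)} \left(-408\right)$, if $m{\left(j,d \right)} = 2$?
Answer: $-816$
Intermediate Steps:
$m{\left(11,- (-1 + 1) \right)} \left(-408\right) = 2 \left(-408\right) = -816$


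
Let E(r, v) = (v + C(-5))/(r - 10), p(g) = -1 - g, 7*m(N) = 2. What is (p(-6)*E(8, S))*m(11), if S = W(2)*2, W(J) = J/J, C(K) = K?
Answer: 15/7 ≈ 2.1429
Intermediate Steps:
W(J) = 1
m(N) = 2/7 (m(N) = (⅐)*2 = 2/7)
S = 2 (S = 1*2 = 2)
E(r, v) = (-5 + v)/(-10 + r) (E(r, v) = (v - 5)/(r - 10) = (-5 + v)/(-10 + r))
(p(-6)*E(8, S))*m(11) = ((-1 - 1*(-6))*((-5 + 2)/(-10 + 8)))*(2/7) = ((-1 + 6)*(-3/(-2)))*(2/7) = (5*(-½*(-3)))*(2/7) = (5*(3/2))*(2/7) = (15/2)*(2/7) = 15/7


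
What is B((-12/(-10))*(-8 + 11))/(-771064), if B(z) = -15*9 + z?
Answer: 657/3855320 ≈ 0.00017041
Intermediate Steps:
B(z) = -135 + z
B((-12/(-10))*(-8 + 11))/(-771064) = (-135 + (-12/(-10))*(-8 + 11))/(-771064) = (-135 - 12*(-⅒)*3)*(-1/771064) = (-135 + (6/5)*3)*(-1/771064) = (-135 + 18/5)*(-1/771064) = -657/5*(-1/771064) = 657/3855320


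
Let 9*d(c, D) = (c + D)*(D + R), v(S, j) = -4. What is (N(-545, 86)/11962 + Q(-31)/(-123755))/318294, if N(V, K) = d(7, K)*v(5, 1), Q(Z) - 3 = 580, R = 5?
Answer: -13371443/13335533480070 ≈ -1.0027e-6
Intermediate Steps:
d(c, D) = (5 + D)*(D + c)/9 (d(c, D) = ((c + D)*(D + 5))/9 = ((D + c)*(5 + D))/9 = ((5 + D)*(D + c))/9 = (5 + D)*(D + c)/9)
Q(Z) = 583 (Q(Z) = 3 + 580 = 583)
N(V, K) = -140/9 - 16*K/3 - 4*K²/9 (N(V, K) = (K²/9 + 5*K/9 + (5/9)*7 + (⅑)*K*7)*(-4) = (K²/9 + 5*K/9 + 35/9 + 7*K/9)*(-4) = (35/9 + K²/9 + 4*K/3)*(-4) = -140/9 - 16*K/3 - 4*K²/9)
(N(-545, 86)/11962 + Q(-31)/(-123755))/318294 = ((-140/9 - 16/3*86 - 4/9*86²)/11962 + 583/(-123755))/318294 = ((-140/9 - 1376/3 - 4/9*7396)*(1/11962) + 583*(-1/123755))*(1/318294) = ((-140/9 - 1376/3 - 29584/9)*(1/11962) - 11/2335)*(1/318294) = (-11284/3*1/11962 - 11/2335)*(1/318294) = (-5642/17943 - 11/2335)*(1/318294) = -13371443/41896905*1/318294 = -13371443/13335533480070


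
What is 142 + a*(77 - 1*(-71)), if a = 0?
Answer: 142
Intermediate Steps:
142 + a*(77 - 1*(-71)) = 142 + 0*(77 - 1*(-71)) = 142 + 0*(77 + 71) = 142 + 0*148 = 142 + 0 = 142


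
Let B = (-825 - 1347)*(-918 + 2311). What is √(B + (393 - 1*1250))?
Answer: I*√3026453 ≈ 1739.7*I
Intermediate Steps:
B = -3025596 (B = -2172*1393 = -3025596)
√(B + (393 - 1*1250)) = √(-3025596 + (393 - 1*1250)) = √(-3025596 + (393 - 1250)) = √(-3025596 - 857) = √(-3026453) = I*√3026453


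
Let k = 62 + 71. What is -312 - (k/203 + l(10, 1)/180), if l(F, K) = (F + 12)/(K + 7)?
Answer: -6528559/20880 ≈ -312.67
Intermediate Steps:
k = 133
l(F, K) = (12 + F)/(7 + K)
-312 - (k/203 + l(10, 1)/180) = -312 - (133/203 + ((12 + 10)/(7 + 1))/180) = -312 - (133*(1/203) + (22/8)*(1/180)) = -312 - (19/29 + ((⅛)*22)*(1/180)) = -312 - (19/29 + (11/4)*(1/180)) = -312 - (19/29 + 11/720) = -312 - 1*13999/20880 = -312 - 13999/20880 = -6528559/20880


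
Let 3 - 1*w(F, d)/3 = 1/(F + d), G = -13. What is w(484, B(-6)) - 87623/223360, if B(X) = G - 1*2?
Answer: 901037293/104755840 ≈ 8.6013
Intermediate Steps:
B(X) = -15 (B(X) = -13 - 1*2 = -13 - 2 = -15)
w(F, d) = 9 - 3/(F + d)
w(484, B(-6)) - 87623/223360 = 3*(-1 + 3*484 + 3*(-15))/(484 - 15) - 87623/223360 = 3*(-1 + 1452 - 45)/469 - 87623/223360 = 3*(1/469)*1406 - 1*87623/223360 = 4218/469 - 87623/223360 = 901037293/104755840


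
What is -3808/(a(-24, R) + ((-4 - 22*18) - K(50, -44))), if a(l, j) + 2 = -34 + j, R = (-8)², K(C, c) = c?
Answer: 476/41 ≈ 11.610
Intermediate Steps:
R = 64
a(l, j) = -36 + j (a(l, j) = -2 + (-34 + j) = -36 + j)
-3808/(a(-24, R) + ((-4 - 22*18) - K(50, -44))) = -3808/((-36 + 64) + ((-4 - 22*18) - 1*(-44))) = -3808/(28 + ((-4 - 396) + 44)) = -3808/(28 + (-400 + 44)) = -3808/(28 - 356) = -3808/(-328) = -3808*(-1/328) = 476/41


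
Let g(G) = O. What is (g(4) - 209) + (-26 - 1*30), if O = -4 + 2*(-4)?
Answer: -277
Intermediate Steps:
O = -12 (O = -4 - 8 = -12)
g(G) = -12
(g(4) - 209) + (-26 - 1*30) = (-12 - 209) + (-26 - 1*30) = -221 + (-26 - 30) = -221 - 56 = -277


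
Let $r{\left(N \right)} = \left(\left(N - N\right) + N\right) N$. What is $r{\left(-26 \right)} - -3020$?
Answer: $3696$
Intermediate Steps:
$r{\left(N \right)} = N^{2}$ ($r{\left(N \right)} = \left(0 + N\right) N = N N = N^{2}$)
$r{\left(-26 \right)} - -3020 = \left(-26\right)^{2} - -3020 = 676 + 3020 = 3696$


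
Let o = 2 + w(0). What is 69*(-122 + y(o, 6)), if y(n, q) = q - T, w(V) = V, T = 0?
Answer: -8004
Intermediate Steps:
o = 2 (o = 2 + 0 = 2)
y(n, q) = q (y(n, q) = q - 1*0 = q + 0 = q)
69*(-122 + y(o, 6)) = 69*(-122 + 6) = 69*(-116) = -8004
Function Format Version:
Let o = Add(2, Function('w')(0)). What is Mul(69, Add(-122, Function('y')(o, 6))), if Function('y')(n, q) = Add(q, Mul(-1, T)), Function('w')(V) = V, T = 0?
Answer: -8004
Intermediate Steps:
o = 2 (o = Add(2, 0) = 2)
Function('y')(n, q) = q (Function('y')(n, q) = Add(q, Mul(-1, 0)) = Add(q, 0) = q)
Mul(69, Add(-122, Function('y')(o, 6))) = Mul(69, Add(-122, 6)) = Mul(69, -116) = -8004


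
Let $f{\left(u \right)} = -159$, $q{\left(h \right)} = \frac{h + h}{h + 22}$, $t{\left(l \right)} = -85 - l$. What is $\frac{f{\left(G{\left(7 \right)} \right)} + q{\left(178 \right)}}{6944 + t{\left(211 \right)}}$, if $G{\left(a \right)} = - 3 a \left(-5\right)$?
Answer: $- \frac{7861}{332400} \approx -0.023649$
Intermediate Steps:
$G{\left(a \right)} = 15 a$
$q{\left(h \right)} = \frac{2 h}{22 + h}$
$\frac{f{\left(G{\left(7 \right)} \right)} + q{\left(178 \right)}}{6944 + t{\left(211 \right)}} = \frac{-159 + 2 \cdot 178 \frac{1}{22 + 178}}{6944 - 296} = \frac{-159 + 2 \cdot 178 \cdot \frac{1}{200}}{6944 - 296} = \frac{-159 + \frac{89}{50}}{6648} = \left(- \frac{7861}{50}\right) \frac{1}{6648} = - \frac{7861}{332400}$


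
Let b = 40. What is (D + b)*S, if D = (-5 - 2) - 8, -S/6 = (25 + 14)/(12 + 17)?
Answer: -5850/29 ≈ -201.72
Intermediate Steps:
S = -234/29 (S = -6*(25 + 14)/(12 + 17) = -234/29 ≈ -8.0690)
D = -15 (D = -7 - 8 = -15)
(D + b)*S = (-15 + 40)*(-234/29) = 25*(-234/29) = -5850/29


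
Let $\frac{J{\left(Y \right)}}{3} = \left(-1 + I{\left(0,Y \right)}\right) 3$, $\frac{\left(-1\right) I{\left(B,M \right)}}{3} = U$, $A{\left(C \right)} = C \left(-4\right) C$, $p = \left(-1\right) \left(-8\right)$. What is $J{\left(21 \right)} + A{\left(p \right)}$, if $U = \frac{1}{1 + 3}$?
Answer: $- \frac{1087}{4} \approx -271.75$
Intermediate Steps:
$p = 8$
$U = \frac{1}{4} \approx 0.25$
$A{\left(C \right)} = - 4 C^{2}$ ($A{\left(C \right)} = - 4 C C = - 4 C^{2}$)
$I{\left(B,M \right)} = - \frac{3}{4}$ ($I{\left(B,M \right)} = \left(-3\right) \frac{1}{4} = - \frac{3}{4}$)
$J{\left(Y \right)} = - \frac{63}{4}$ ($J{\left(Y \right)} = 3 \left(-1 - \frac{3}{4}\right) 3 = 3 \left(\left(- \frac{7}{4}\right) 3\right) = 3 \left(- \frac{21}{4}\right) = - \frac{63}{4}$)
$J{\left(21 \right)} + A{\left(p \right)} = - \frac{63}{4} - 4 \cdot 8^{2} = - \frac{63}{4} - 256 = - \frac{1087}{4}$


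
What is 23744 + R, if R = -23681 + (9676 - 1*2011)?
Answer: 7728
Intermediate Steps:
R = -16016 (R = -23681 + (9676 - 2011) = -23681 + 7665 = -16016)
23744 + R = 23744 - 16016 = 7728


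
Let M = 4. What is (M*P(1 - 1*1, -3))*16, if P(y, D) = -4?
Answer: -256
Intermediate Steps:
(M*P(1 - 1*1, -3))*16 = (4*(-4))*16 = -16*16 = -256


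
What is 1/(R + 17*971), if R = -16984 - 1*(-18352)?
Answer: 1/17875 ≈ 5.5944e-5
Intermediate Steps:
R = 1368 (R = -16984 + 18352 = 1368)
1/(R + 17*971) = 1/(1368 + 17*971) = 1/(1368 + 16507) = 1/17875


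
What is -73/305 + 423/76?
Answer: 123467/23180 ≈ 5.3264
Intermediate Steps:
-73/305 + 423/76 = 123467/23180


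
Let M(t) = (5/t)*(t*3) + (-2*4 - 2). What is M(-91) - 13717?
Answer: -13712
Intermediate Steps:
M(t) = 5 (M(t) = (5/t)*(3*t) + (-8 - 2) = 15 - 10 = 5)
M(-91) - 13717 = 5 - 13717 = -13712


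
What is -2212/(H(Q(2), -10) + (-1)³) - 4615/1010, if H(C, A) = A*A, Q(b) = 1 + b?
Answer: -538201/19998 ≈ -26.913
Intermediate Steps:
H(C, A) = A²
-2212/(H(Q(2), -10) + (-1)³) - 4615/1010 = -2212/((-10)² + (-1)³) - 4615/1010 = -2212/(100 - 1) - 4615*1/1010 = -2212/99 - 923/202 = -538201/19998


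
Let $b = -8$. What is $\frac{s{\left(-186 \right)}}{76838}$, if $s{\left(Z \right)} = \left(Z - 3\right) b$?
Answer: $\frac{756}{38419} \approx 0.019678$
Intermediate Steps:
$s{\left(Z \right)} = 24 - 8 Z$ ($s{\left(Z \right)} = \left(Z - 3\right) \left(-8\right) = \left(-3 + Z\right) \left(-8\right) = 24 - 8 Z$)
$\frac{s{\left(-186 \right)}}{76838} = \frac{24 - -1488}{76838} = \left(24 + 1488\right) \frac{1}{76838} = 1512 \cdot \frac{1}{76838} = \frac{756}{38419}$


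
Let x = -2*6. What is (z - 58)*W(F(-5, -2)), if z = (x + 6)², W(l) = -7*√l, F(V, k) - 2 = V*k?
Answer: 308*√3 ≈ 533.47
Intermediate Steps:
F(V, k) = 2 + V*k
x = -12
z = 36 (z = (-12 + 6)² = (-6)² = 36)
(z - 58)*W(F(-5, -2)) = (36 - 58)*(-7*√(2 - 5*(-2))) = -(-154)*√(2 + 10) = -(-154)*√12 = -(-154)*2*√3 = -(-308)*√3 = 308*√3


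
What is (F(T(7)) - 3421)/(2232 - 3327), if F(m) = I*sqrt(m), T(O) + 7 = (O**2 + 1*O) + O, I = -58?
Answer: 3421/1095 + 116*sqrt(14)/1095 ≈ 3.5206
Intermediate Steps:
T(O) = -7 + O**2 + 2*O (T(O) = -7 + ((O**2 + 1*O) + O) = -7 + ((O**2 + O) + O) = -7 + ((O + O**2) + O) = -7 + (O**2 + 2*O) = -7 + O**2 + 2*O)
F(m) = -58*sqrt(m)
(F(T(7)) - 3421)/(2232 - 3327) = (-58*sqrt(-7 + 7**2 + 2*7) - 3421)/(2232 - 3327) = (-58*sqrt(-7 + 49 + 14) - 3421)/(-1095) = (-116*sqrt(14) - 3421)*(-1/1095) = (-3421 - 116*sqrt(14))*(-1/1095) = 3421/1095 + 116*sqrt(14)/1095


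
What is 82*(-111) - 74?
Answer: -9176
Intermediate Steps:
82*(-111) - 74 = -9102 - 74 = -9176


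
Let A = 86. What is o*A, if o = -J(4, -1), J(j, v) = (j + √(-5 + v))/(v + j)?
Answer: -344/3 - 86*I*√6/3 ≈ -114.67 - 70.219*I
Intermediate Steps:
J(j, v) = (j + √(-5 + v))/(j + v)
o = -4/3 - I*√6/3 (o = -(4 + √(-5 - 1))/(4 - 1) = -(4 + √(-6))/3 = -(4 + I*√6)/3 = -(4/3 + I*√6/3) = -4/3 - I*√6/3 ≈ -1.3333 - 0.8165*I)
o*A = (-4/3 - I*√6/3)*86 = -344/3 - 86*I*√6/3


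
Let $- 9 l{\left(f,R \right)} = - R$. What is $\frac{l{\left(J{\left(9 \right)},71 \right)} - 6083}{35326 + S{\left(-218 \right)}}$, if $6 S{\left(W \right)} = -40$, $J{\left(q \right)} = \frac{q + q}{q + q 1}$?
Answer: $- \frac{27338}{158937} \approx -0.17201$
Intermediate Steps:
$J{\left(q \right)} = 1$ ($J{\left(q \right)} = \frac{2 q}{q + q} = \frac{2 q}{2 q} = 2 q \frac{1}{2 q} = 1$)
$l{\left(f,R \right)} = \frac{R}{9}$ ($l{\left(f,R \right)} = - \frac{\left(-1\right) R}{9} = \frac{R}{9}$)
$S{\left(W \right)} = - \frac{20}{3}$ ($S{\left(W \right)} = \frac{1}{6} \left(-40\right) = - \frac{20}{3}$)
$\frac{l{\left(J{\left(9 \right)},71 \right)} - 6083}{35326 + S{\left(-218 \right)}} = \frac{\frac{1}{9} \cdot 71 - 6083}{35326 - \frac{20}{3}} = \frac{\frac{71}{9} - 6083}{\frac{105958}{3}} = \left(- \frac{54676}{9}\right) \frac{3}{105958} = - \frac{27338}{158937}$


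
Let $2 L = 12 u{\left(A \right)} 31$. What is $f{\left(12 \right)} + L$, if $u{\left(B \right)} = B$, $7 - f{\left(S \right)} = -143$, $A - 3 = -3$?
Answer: $150$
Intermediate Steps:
$A = 0$ ($A = 3 - 3 = 0$)
$f{\left(S \right)} = 150$ ($f{\left(S \right)} = 7 - -143 = 7 + 143 = 150$)
$L = 0$ ($L = \frac{12 \cdot 0 \cdot 31}{2} = \frac{0 \cdot 31}{2} = \frac{1}{2} \cdot 0 = 0$)
$f{\left(12 \right)} + L = 150 + 0 = 150$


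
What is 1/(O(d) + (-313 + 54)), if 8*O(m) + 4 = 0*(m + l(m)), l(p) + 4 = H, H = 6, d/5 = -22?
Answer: -2/519 ≈ -0.0038536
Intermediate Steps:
d = -110 (d = 5*(-22) = -110)
l(p) = 2 (l(p) = -4 + 6 = 2)
O(m) = -½ (O(m) = -½ + (0*(m + 2))/8 = -½ + (0*(2 + m))/8 = -½ + (⅛)*0 = -½ + 0 = -½)
1/(O(d) + (-313 + 54)) = 1/(-½ + (-313 + 54)) = 1/(-½ - 259) = 1/(-519/2) = -2/519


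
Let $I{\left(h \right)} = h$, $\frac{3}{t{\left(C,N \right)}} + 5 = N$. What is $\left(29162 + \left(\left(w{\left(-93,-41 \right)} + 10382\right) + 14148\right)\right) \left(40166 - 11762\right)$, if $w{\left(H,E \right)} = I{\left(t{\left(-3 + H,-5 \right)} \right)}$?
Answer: $\frac{7625295234}{5} \approx 1.5251 \cdot 10^{9}$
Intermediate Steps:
$t{\left(C,N \right)} = \frac{3}{-5 + N}$
$w{\left(H,E \right)} = - \frac{3}{10}$ ($w{\left(H,E \right)} = \frac{3}{-5 - 5} = \frac{3}{-10} = 3 \left(- \frac{1}{10}\right) = - \frac{3}{10}$)
$\left(29162 + \left(\left(w{\left(-93,-41 \right)} + 10382\right) + 14148\right)\right) \left(40166 - 11762\right) = \left(29162 + \left(\left(- \frac{3}{10} + 10382\right) + 14148\right)\right) \left(40166 - 11762\right) = \left(29162 + \left(\frac{103817}{10} + 14148\right)\right) 28404 = \left(29162 + \frac{245297}{10}\right) 28404 = \frac{536917}{10} \cdot 28404 = \frac{7625295234}{5}$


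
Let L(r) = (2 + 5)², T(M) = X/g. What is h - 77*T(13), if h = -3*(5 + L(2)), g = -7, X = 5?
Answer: -107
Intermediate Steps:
T(M) = -5/7 (T(M) = 5/(-7) = 5*(-⅐) = -5/7)
L(r) = 49 (L(r) = 7² = 49)
h = -162 (h = -3*(5 + 49) = -3*54 = -162)
h - 77*T(13) = -162 - 77*(-5/7) = -162 + 55 = -107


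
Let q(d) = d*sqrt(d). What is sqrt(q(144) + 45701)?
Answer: sqrt(47429) ≈ 217.78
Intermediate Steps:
q(d) = d**(3/2)
sqrt(q(144) + 45701) = sqrt(144**(3/2) + 45701) = sqrt(1728 + 45701) = sqrt(47429)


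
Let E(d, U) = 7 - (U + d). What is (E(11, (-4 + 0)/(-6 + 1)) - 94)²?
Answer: 244036/25 ≈ 9761.4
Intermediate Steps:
E(d, U) = 7 - U - d (E(d, U) = 7 + (-U - d) = 7 - U - d)
(E(11, (-4 + 0)/(-6 + 1)) - 94)² = ((7 - (-4 + 0)/(-6 + 1) - 1*11) - 94)² = ((7 - (-4)/(-5) - 11) - 94)² = ((7 - (-4)*(-1)/5 - 11) - 94)² = ((7 - 1*⅘ - 11) - 94)² = ((7 - ⅘ - 11) - 94)² = (-24/5 - 94)² = (-494/5)² = 244036/25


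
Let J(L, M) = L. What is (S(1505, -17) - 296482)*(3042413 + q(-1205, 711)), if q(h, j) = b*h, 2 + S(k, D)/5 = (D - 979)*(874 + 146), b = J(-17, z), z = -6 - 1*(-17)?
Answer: -16466421434616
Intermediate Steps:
z = 11 (z = -6 + 17 = 11)
b = -17
S(k, D) = -4992910 + 5100*D (S(k, D) = -10 + 5*((D - 979)*(874 + 146)) = -10 + 5*((-979 + D)*1020) = -10 + 5*(-998580 + 1020*D) = -10 + (-4992900 + 5100*D) = -4992910 + 5100*D)
q(h, j) = -17*h
(S(1505, -17) - 296482)*(3042413 + q(-1205, 711)) = ((-4992910 + 5100*(-17)) - 296482)*(3042413 - 17*(-1205)) = ((-4992910 - 86700) - 296482)*(3042413 + 20485) = (-5079610 - 296482)*3062898 = -5376092*3062898 = -16466421434616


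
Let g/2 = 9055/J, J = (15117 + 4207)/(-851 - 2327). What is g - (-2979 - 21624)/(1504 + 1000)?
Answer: -35909683987/12096824 ≈ -2968.5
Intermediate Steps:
J = -9662/1589 (J = 19324/(-3178) = 19324*(-1/3178) = -9662/1589 ≈ -6.0806)
g = -14388395/4831 (g = 2*(9055/(-9662/1589)) = 2*(9055*(-1589/9662)) = 2*(-14388395/9662) = -14388395/4831 ≈ -2978.3)
g - (-2979 - 21624)/(1504 + 1000) = -14388395/4831 - (-2979 - 21624)/(1504 + 1000) = -14388395/4831 - (-24603)/2504 = -14388395/4831 - 1*(-24603/2504) = -14388395/4831 + 24603/2504 = -35909683987/12096824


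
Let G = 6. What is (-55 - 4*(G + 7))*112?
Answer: -11984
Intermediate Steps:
(-55 - 4*(G + 7))*112 = (-55 - 4*(6 + 7))*112 = (-55 - 4*13)*112 = (-55 - 52)*112 = -107*112 = -11984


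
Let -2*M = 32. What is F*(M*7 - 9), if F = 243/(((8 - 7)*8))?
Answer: -29403/8 ≈ -3675.4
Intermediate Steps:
M = -16 (M = -½*32 = -16)
F = 243/8 (F = 243/((1*8)) = 243/8 ≈ 30.375)
F*(M*7 - 9) = 243*(-16*7 - 9)/8 = 243*(-112 - 9)/8 = (243/8)*(-121) = -29403/8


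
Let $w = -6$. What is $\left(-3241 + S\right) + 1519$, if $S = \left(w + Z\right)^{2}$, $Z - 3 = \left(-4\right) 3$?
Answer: $-1497$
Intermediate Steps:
$Z = -9$ ($Z = 3 - 12 = -9$)
$S = 225$ ($S = \left(-6 - 9\right)^{2} = \left(-15\right)^{2} = 225$)
$\left(-3241 + S\right) + 1519 = \left(-3241 + 225\right) + 1519 = -3016 + 1519 = -1497$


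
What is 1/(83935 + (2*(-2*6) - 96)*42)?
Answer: 1/78895 ≈ 1.2675e-5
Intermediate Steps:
1/(83935 + (2*(-2*6) - 96)*42) = 1/(83935 + (2*(-12) - 96)*42) = 1/(83935 + (-24 - 96)*42) = 1/(83935 - 120*42) = 1/(83935 - 5040) = 1/78895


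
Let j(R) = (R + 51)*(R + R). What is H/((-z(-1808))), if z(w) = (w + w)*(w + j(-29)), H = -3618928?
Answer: 226183/696984 ≈ 0.32452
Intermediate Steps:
j(R) = 2*R*(51 + R) (j(R) = (51 + R)*(2*R) = 2*R*(51 + R))
z(w) = 2*w*(-1276 + w) (z(w) = (w + w)*(w + 2*(-29)*(51 - 29)) = (2*w)*(w + 2*(-29)*22) = (2*w)*(w - 1276) = (2*w)*(-1276 + w) = 2*w*(-1276 + w))
H/((-z(-1808))) = -3618928*1/(3616*(-1276 - 1808)) = -3618928/((-2*(-1808)*(-3084))) = -3618928/((-1*11151744)) = -3618928/(-11151744) = -3618928*(-1/11151744) = 226183/696984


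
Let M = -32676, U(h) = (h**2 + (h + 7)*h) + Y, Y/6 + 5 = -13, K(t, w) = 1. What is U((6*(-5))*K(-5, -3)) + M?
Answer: -31194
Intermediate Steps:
Y = -108 (Y = -30 + 6*(-13) = -30 - 78 = -108)
U(h) = -108 + h**2 + h*(7 + h) (U(h) = (h**2 + (h + 7)*h) - 108 = (h**2 + (7 + h)*h) - 108 = (h**2 + h*(7 + h)) - 108 = -108 + h**2 + h*(7 + h))
U((6*(-5))*K(-5, -3)) + M = (-108 + 2*((6*(-5))*1)**2 + 7*((6*(-5))*1)) - 32676 = (-108 + 2*(-30*1)**2 + 7*(-30*1)) - 32676 = (-108 + 2*(-30)**2 + 7*(-30)) - 32676 = (-108 + 2*900 - 210) - 32676 = (-108 + 1800 - 210) - 32676 = 1482 - 32676 = -31194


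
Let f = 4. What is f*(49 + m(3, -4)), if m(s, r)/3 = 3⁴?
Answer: 1168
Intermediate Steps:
m(s, r) = 243 (m(s, r) = 3*3⁴ = 3*81 = 243)
f*(49 + m(3, -4)) = 4*(49 + 243) = 4*292 = 1168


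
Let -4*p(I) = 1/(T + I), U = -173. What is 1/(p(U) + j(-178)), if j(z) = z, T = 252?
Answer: -316/56249 ≈ -0.0056179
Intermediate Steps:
p(I) = -1/(4*(252 + I))
1/(p(U) + j(-178)) = 1/(-1/(1008 + 4*(-173)) - 178) = 1/(-1/(1008 - 692) - 178) = 1/(-1/316 - 178) = 1/(-56249/316) = -316/56249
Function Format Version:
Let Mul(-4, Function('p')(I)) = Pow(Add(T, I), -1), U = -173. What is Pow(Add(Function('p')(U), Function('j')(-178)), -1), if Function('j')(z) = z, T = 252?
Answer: Rational(-316, 56249) ≈ -0.0056179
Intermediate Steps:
Function('p')(I) = Mul(Rational(-1, 4), Pow(Add(252, I), -1))
Pow(Add(Function('p')(U), Function('j')(-178)), -1) = Pow(Add(Mul(-1, Pow(Add(1008, Mul(4, -173)), -1)), -178), -1) = Pow(Add(Mul(-1, Pow(Add(1008, -692), -1)), -178), -1) = Pow(Add(Mul(-1, Pow(316, -1)), -178), -1) = Pow(Add(Mul(-1, Rational(1, 316)), -178), -1) = Pow(Add(Rational(-1, 316), -178), -1) = Pow(Rational(-56249, 316), -1) = Rational(-316, 56249)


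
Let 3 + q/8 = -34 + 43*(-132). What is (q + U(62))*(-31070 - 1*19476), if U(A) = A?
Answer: 2307020532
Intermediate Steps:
q = -45704 (q = -24 + 8*(-34 + 43*(-132)) = -24 + 8*(-34 - 5676) = -24 + 8*(-5710) = -24 - 45680 = -45704)
(q + U(62))*(-31070 - 1*19476) = (-45704 + 62)*(-31070 - 1*19476) = -45642*(-31070 - 19476) = -45642*(-50546) = 2307020532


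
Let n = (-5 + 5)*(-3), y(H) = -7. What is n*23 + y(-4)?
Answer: -7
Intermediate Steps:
n = 0 (n = 0*(-3) = 0)
n*23 + y(-4) = 0*23 - 7 = 0 - 7 = -7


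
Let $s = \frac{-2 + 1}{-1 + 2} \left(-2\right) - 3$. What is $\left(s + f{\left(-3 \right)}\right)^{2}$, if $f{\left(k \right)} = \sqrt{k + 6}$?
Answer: $\left(1 - \sqrt{3}\right)^{2} \approx 0.5359$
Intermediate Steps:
$f{\left(k \right)} = \sqrt{6 + k}$
$s = -1$ ($s = - 1^{-1} \left(-2\right) - 3 = \left(-1\right) 1 \left(-2\right) - 3 = \left(-1\right) \left(-2\right) - 3 = 2 - 3 = -1$)
$\left(s + f{\left(-3 \right)}\right)^{2} = \left(-1 + \sqrt{6 - 3}\right)^{2} = \left(-1 + \sqrt{3}\right)^{2}$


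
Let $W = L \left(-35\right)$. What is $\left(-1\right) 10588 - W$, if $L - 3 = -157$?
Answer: $-15978$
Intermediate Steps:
$L = -154$ ($L = 3 - 157 = -154$)
$W = 5390$ ($W = \left(-154\right) \left(-35\right) = 5390$)
$\left(-1\right) 10588 - W = \left(-1\right) 10588 - 5390 = -10588 - 5390 = -15978$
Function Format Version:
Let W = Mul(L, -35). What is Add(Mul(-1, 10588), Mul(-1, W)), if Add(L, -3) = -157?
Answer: -15978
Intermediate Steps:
L = -154 (L = Add(3, -157) = -154)
W = 5390 (W = Mul(-154, -35) = 5390)
Add(Mul(-1, 10588), Mul(-1, W)) = Add(Mul(-1, 10588), Mul(-1, 5390)) = Add(-10588, -5390) = -15978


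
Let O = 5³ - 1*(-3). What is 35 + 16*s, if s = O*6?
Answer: 12323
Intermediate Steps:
O = 128 (O = 125 + 3 = 128)
s = 768 (s = 128*6 = 768)
35 + 16*s = 35 + 16*768 = 35 + 12288 = 12323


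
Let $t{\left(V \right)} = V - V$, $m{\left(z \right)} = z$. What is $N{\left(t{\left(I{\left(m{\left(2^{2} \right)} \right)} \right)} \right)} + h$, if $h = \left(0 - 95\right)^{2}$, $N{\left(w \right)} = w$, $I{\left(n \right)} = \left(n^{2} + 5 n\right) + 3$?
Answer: $9025$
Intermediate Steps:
$I{\left(n \right)} = 3 + n^{2} + 5 n$
$t{\left(V \right)} = 0$
$h = 9025$ ($h = \left(-95\right)^{2} = 9025$)
$N{\left(t{\left(I{\left(m{\left(2^{2} \right)} \right)} \right)} \right)} + h = 0 + 9025 = 9025$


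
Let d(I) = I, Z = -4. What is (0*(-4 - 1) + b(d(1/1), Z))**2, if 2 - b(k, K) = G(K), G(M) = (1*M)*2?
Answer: 100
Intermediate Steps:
G(M) = 2*M (G(M) = M*2 = 2*M)
b(k, K) = 2 - 2*K
(0*(-4 - 1) + b(d(1/1), Z))**2 = (0*(-4 - 1) + (2 - 2*(-4)))**2 = (0*(-5) + (2 + 8))**2 = (0 + 10)**2 = 10**2 = 100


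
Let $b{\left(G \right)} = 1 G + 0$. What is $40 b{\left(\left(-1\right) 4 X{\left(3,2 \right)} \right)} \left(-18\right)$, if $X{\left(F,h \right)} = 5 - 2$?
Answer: $8640$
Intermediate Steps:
$X{\left(F,h \right)} = 3$
$b{\left(G \right)} = G$ ($b{\left(G \right)} = G + 0 = G$)
$40 b{\left(\left(-1\right) 4 X{\left(3,2 \right)} \right)} \left(-18\right) = 40 \left(-1\right) 4 \cdot 3 \left(-18\right) = 40 \left(\left(-4\right) 3\right) \left(-18\right) = 40 \left(-12\right) \left(-18\right) = \left(-480\right) \left(-18\right) = 8640$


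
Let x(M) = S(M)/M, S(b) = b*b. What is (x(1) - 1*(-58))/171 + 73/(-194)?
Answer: -1037/33174 ≈ -0.031259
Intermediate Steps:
S(b) = b**2
x(M) = M (x(M) = M**2/M = M)
(x(1) - 1*(-58))/171 + 73/(-194) = (1 - 1*(-58))/171 + 73/(-194) = (1 + 58)*(1/171) + 73*(-1/194) = 59*(1/171) - 73/194 = 59/171 - 73/194 = -1037/33174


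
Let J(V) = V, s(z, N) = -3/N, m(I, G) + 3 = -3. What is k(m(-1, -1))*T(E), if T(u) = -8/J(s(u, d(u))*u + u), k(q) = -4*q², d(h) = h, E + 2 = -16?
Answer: -384/7 ≈ -54.857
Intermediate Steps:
E = -18 (E = -2 - 16 = -18)
m(I, G) = -6 (m(I, G) = -3 - 3 = -6)
T(u) = -8/(-3 + u) (T(u) = -8/((-3/u)*u + u) = -8/(-3 + u))
k(m(-1, -1))*T(E) = (-4*(-6)²)*(-8/(-3 - 18)) = (-4*36)*(-8/(-21)) = -(-1152)*(-1)/21 = -144*8/21 = -384/7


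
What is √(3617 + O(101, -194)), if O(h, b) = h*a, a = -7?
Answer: √2910 ≈ 53.944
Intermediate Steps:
O(h, b) = -7*h (O(h, b) = h*(-7) = -7*h)
√(3617 + O(101, -194)) = √(3617 - 7*101) = √(3617 - 707) = √2910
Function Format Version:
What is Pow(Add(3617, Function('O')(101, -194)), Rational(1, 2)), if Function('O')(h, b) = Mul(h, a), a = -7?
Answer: Pow(2910, Rational(1, 2)) ≈ 53.944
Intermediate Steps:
Function('O')(h, b) = Mul(-7, h) (Function('O')(h, b) = Mul(h, -7) = Mul(-7, h))
Pow(Add(3617, Function('O')(101, -194)), Rational(1, 2)) = Pow(Add(3617, Mul(-7, 101)), Rational(1, 2)) = Pow(Add(3617, -707), Rational(1, 2)) = Pow(2910, Rational(1, 2))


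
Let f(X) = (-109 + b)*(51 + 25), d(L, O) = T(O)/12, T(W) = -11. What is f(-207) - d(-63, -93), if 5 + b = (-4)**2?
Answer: -89365/12 ≈ -7447.1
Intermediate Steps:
b = 11 (b = -5 + (-4)**2 = -5 + 16 = 11)
d(L, O) = -11/12
f(X) = -7448 (f(X) = (-109 + 11)*(51 + 25) = -98*76 = -7448)
f(-207) - d(-63, -93) = -7448 - 1*(-11/12) = -7448 + 11/12 = -89365/12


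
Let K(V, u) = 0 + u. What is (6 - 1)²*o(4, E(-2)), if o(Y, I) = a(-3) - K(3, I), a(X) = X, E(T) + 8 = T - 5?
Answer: 300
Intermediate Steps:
E(T) = -13 + T (E(T) = -8 + (T - 5) = -8 + (-5 + T) = -13 + T)
K(V, u) = u
o(Y, I) = -3 - I
(6 - 1)²*o(4, E(-2)) = (6 - 1)²*(-3 - (-13 - 2)) = 5²*(-3 - 1*(-15)) = 25*(-3 + 15) = 25*12 = 300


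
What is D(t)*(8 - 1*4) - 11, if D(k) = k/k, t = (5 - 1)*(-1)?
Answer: -7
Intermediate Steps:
t = -4 (t = 4*(-1) = -4)
D(k) = 1
D(t)*(8 - 1*4) - 11 = 1*(8 - 1*4) - 11 = 1*(8 - 4) - 11 = 1*4 - 11 = 4 - 11 = -7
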